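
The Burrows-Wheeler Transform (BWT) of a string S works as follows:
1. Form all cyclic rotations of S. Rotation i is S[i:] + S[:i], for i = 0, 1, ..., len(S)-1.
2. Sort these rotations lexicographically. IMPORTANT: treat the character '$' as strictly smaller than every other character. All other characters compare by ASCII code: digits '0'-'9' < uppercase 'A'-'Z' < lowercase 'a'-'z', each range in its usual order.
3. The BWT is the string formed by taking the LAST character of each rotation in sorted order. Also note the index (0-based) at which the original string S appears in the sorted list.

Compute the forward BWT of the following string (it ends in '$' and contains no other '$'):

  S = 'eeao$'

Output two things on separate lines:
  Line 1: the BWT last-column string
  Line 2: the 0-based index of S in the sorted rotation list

All 5 rotations (rotation i = S[i:]+S[:i]):
  rot[0] = eeao$
  rot[1] = eao$e
  rot[2] = ao$ee
  rot[3] = o$eea
  rot[4] = $eeao
Sorted (with $ < everything):
  sorted[0] = $eeao  (last char: 'o')
  sorted[1] = ao$ee  (last char: 'e')
  sorted[2] = eao$e  (last char: 'e')
  sorted[3] = eeao$  (last char: '$')
  sorted[4] = o$eea  (last char: 'a')
Last column: oee$a
Original string S is at sorted index 3

Answer: oee$a
3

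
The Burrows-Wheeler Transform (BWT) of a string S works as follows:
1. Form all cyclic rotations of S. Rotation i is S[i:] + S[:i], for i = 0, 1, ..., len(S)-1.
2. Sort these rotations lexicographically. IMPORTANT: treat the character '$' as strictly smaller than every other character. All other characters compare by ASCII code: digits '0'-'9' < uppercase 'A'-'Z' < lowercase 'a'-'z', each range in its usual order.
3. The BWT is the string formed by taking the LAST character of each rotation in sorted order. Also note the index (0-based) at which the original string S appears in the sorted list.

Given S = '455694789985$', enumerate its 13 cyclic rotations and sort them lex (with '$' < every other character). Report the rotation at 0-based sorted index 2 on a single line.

Answer: 4789985$45569

Derivation:
All 13 rotations (rotation i = S[i:]+S[:i]):
  rot[0] = 455694789985$
  rot[1] = 55694789985$4
  rot[2] = 5694789985$45
  rot[3] = 694789985$455
  rot[4] = 94789985$4556
  rot[5] = 4789985$45569
  rot[6] = 789985$455694
  rot[7] = 89985$4556947
  rot[8] = 9985$45569478
  rot[9] = 985$455694789
  rot[10] = 85$4556947899
  rot[11] = 5$45569478998
  rot[12] = $455694789985
Sorted (with $ < everything):
  sorted[0] = $455694789985
  sorted[1] = 455694789985$
  sorted[2] = 4789985$45569
  sorted[3] = 5$45569478998
  sorted[4] = 55694789985$4
  sorted[5] = 5694789985$45
  sorted[6] = 694789985$455
  sorted[7] = 789985$455694
  sorted[8] = 85$4556947899
  sorted[9] = 89985$4556947
  sorted[10] = 94789985$4556
  sorted[11] = 985$455694789
  sorted[12] = 9985$45569478
sorted[2] = 4789985$45569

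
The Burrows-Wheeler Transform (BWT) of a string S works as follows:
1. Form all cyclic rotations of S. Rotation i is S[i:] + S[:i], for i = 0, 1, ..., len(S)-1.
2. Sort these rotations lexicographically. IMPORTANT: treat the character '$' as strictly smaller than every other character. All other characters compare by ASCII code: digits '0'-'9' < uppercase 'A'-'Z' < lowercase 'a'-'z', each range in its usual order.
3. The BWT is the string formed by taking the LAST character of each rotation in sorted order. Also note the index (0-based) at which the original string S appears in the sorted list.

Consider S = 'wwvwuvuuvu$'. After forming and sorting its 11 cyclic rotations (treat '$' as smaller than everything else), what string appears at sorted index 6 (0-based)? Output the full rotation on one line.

Answer: vuuvu$wwvwu

Derivation:
All 11 rotations (rotation i = S[i:]+S[:i]):
  rot[0] = wwvwuvuuvu$
  rot[1] = wvwuvuuvu$w
  rot[2] = vwuvuuvu$ww
  rot[3] = wuvuuvu$wwv
  rot[4] = uvuuvu$wwvw
  rot[5] = vuuvu$wwvwu
  rot[6] = uuvu$wwvwuv
  rot[7] = uvu$wwvwuvu
  rot[8] = vu$wwvwuvuu
  rot[9] = u$wwvwuvuuv
  rot[10] = $wwvwuvuuvu
Sorted (with $ < everything):
  sorted[0] = $wwvwuvuuvu
  sorted[1] = u$wwvwuvuuv
  sorted[2] = uuvu$wwvwuv
  sorted[3] = uvu$wwvwuvu
  sorted[4] = uvuuvu$wwvw
  sorted[5] = vu$wwvwuvuu
  sorted[6] = vuuvu$wwvwu
  sorted[7] = vwuvuuvu$ww
  sorted[8] = wuvuuvu$wwv
  sorted[9] = wvwuvuuvu$w
  sorted[10] = wwvwuvuuvu$
sorted[6] = vuuvu$wwvwu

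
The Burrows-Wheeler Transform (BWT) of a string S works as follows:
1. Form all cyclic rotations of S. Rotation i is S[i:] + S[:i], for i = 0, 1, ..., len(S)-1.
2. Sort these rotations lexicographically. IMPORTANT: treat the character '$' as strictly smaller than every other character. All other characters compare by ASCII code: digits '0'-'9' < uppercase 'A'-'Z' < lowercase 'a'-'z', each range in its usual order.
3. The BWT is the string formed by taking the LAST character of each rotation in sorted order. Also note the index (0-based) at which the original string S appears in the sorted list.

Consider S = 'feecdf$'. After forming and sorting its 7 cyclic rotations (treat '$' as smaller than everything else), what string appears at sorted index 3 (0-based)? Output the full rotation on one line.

Answer: ecdf$fe

Derivation:
All 7 rotations (rotation i = S[i:]+S[:i]):
  rot[0] = feecdf$
  rot[1] = eecdf$f
  rot[2] = ecdf$fe
  rot[3] = cdf$fee
  rot[4] = df$feec
  rot[5] = f$feecd
  rot[6] = $feecdf
Sorted (with $ < everything):
  sorted[0] = $feecdf
  sorted[1] = cdf$fee
  sorted[2] = df$feec
  sorted[3] = ecdf$fe
  sorted[4] = eecdf$f
  sorted[5] = f$feecd
  sorted[6] = feecdf$
sorted[3] = ecdf$fe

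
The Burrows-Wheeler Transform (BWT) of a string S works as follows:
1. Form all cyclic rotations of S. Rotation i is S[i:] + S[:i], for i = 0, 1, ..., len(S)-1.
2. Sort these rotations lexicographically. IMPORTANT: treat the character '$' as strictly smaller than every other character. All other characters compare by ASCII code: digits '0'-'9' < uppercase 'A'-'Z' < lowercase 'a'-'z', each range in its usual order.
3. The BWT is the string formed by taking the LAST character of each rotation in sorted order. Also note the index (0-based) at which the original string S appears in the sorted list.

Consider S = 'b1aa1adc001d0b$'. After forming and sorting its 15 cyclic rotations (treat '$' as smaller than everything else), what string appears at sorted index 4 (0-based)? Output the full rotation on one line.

All 15 rotations (rotation i = S[i:]+S[:i]):
  rot[0] = b1aa1adc001d0b$
  rot[1] = 1aa1adc001d0b$b
  rot[2] = aa1adc001d0b$b1
  rot[3] = a1adc001d0b$b1a
  rot[4] = 1adc001d0b$b1aa
  rot[5] = adc001d0b$b1aa1
  rot[6] = dc001d0b$b1aa1a
  rot[7] = c001d0b$b1aa1ad
  rot[8] = 001d0b$b1aa1adc
  rot[9] = 01d0b$b1aa1adc0
  rot[10] = 1d0b$b1aa1adc00
  rot[11] = d0b$b1aa1adc001
  rot[12] = 0b$b1aa1adc001d
  rot[13] = b$b1aa1adc001d0
  rot[14] = $b1aa1adc001d0b
Sorted (with $ < everything):
  sorted[0] = $b1aa1adc001d0b
  sorted[1] = 001d0b$b1aa1adc
  sorted[2] = 01d0b$b1aa1adc0
  sorted[3] = 0b$b1aa1adc001d
  sorted[4] = 1aa1adc001d0b$b
  sorted[5] = 1adc001d0b$b1aa
  sorted[6] = 1d0b$b1aa1adc00
  sorted[7] = a1adc001d0b$b1a
  sorted[8] = aa1adc001d0b$b1
  sorted[9] = adc001d0b$b1aa1
  sorted[10] = b$b1aa1adc001d0
  sorted[11] = b1aa1adc001d0b$
  sorted[12] = c001d0b$b1aa1ad
  sorted[13] = d0b$b1aa1adc001
  sorted[14] = dc001d0b$b1aa1a
sorted[4] = 1aa1adc001d0b$b

Answer: 1aa1adc001d0b$b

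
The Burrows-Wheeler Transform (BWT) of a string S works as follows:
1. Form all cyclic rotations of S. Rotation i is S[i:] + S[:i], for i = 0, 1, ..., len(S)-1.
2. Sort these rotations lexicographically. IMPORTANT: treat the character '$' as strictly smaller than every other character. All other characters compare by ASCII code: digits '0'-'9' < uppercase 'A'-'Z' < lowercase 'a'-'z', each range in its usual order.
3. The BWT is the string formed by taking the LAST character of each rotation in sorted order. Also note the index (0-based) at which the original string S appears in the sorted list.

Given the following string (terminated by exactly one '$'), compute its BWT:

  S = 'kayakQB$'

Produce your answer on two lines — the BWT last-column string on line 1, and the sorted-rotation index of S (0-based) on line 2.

Answer: BQkyka$a
6

Derivation:
All 8 rotations (rotation i = S[i:]+S[:i]):
  rot[0] = kayakQB$
  rot[1] = ayakQB$k
  rot[2] = yakQB$ka
  rot[3] = akQB$kay
  rot[4] = kQB$kaya
  rot[5] = QB$kayak
  rot[6] = B$kayakQ
  rot[7] = $kayakQB
Sorted (with $ < everything):
  sorted[0] = $kayakQB  (last char: 'B')
  sorted[1] = B$kayakQ  (last char: 'Q')
  sorted[2] = QB$kayak  (last char: 'k')
  sorted[3] = akQB$kay  (last char: 'y')
  sorted[4] = ayakQB$k  (last char: 'k')
  sorted[5] = kQB$kaya  (last char: 'a')
  sorted[6] = kayakQB$  (last char: '$')
  sorted[7] = yakQB$ka  (last char: 'a')
Last column: BQkyka$a
Original string S is at sorted index 6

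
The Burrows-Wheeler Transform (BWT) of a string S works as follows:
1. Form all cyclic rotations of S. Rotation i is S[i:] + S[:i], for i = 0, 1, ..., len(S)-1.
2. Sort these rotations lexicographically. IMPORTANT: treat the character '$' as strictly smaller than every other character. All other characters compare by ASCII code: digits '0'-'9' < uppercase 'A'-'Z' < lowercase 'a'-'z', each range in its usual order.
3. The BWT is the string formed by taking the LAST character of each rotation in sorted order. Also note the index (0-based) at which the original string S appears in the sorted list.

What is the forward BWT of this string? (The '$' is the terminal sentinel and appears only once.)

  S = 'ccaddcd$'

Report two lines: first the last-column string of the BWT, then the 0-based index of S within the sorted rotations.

Answer: dcc$dcda
3

Derivation:
All 8 rotations (rotation i = S[i:]+S[:i]):
  rot[0] = ccaddcd$
  rot[1] = caddcd$c
  rot[2] = addcd$cc
  rot[3] = ddcd$cca
  rot[4] = dcd$ccad
  rot[5] = cd$ccadd
  rot[6] = d$ccaddc
  rot[7] = $ccaddcd
Sorted (with $ < everything):
  sorted[0] = $ccaddcd  (last char: 'd')
  sorted[1] = addcd$cc  (last char: 'c')
  sorted[2] = caddcd$c  (last char: 'c')
  sorted[3] = ccaddcd$  (last char: '$')
  sorted[4] = cd$ccadd  (last char: 'd')
  sorted[5] = d$ccaddc  (last char: 'c')
  sorted[6] = dcd$ccad  (last char: 'd')
  sorted[7] = ddcd$cca  (last char: 'a')
Last column: dcc$dcda
Original string S is at sorted index 3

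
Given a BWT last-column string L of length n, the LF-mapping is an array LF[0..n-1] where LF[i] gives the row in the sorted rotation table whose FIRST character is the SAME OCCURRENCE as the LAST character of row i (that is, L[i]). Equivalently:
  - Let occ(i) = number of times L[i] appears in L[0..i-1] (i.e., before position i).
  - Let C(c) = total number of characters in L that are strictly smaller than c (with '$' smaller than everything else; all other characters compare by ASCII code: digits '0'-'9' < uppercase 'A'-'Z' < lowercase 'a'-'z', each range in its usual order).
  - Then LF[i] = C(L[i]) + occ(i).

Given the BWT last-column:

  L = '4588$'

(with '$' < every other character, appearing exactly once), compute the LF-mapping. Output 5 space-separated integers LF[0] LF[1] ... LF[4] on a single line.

Char counts: '$':1, '4':1, '5':1, '8':2
C (first-col start): C('$')=0, C('4')=1, C('5')=2, C('8')=3
L[0]='4': occ=0, LF[0]=C('4')+0=1+0=1
L[1]='5': occ=0, LF[1]=C('5')+0=2+0=2
L[2]='8': occ=0, LF[2]=C('8')+0=3+0=3
L[3]='8': occ=1, LF[3]=C('8')+1=3+1=4
L[4]='$': occ=0, LF[4]=C('$')+0=0+0=0

Answer: 1 2 3 4 0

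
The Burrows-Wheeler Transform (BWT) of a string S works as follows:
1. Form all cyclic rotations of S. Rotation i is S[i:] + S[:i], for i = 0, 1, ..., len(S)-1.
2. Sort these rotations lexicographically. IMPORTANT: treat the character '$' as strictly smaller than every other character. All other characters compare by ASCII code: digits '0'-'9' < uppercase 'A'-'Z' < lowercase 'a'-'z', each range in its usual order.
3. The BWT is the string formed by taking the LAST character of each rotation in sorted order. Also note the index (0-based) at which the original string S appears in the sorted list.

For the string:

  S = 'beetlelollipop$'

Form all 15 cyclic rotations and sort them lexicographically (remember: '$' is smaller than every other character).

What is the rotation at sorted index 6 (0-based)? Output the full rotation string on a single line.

All 15 rotations (rotation i = S[i:]+S[:i]):
  rot[0] = beetlelollipop$
  rot[1] = eetlelollipop$b
  rot[2] = etlelollipop$be
  rot[3] = tlelollipop$bee
  rot[4] = lelollipop$beet
  rot[5] = elollipop$beetl
  rot[6] = lollipop$beetle
  rot[7] = ollipop$beetlel
  rot[8] = llipop$beetlelo
  rot[9] = lipop$beetlelol
  rot[10] = ipop$beetleloll
  rot[11] = pop$beetlelolli
  rot[12] = op$beetlelollip
  rot[13] = p$beetlelollipo
  rot[14] = $beetlelollipop
Sorted (with $ < everything):
  sorted[0] = $beetlelollipop
  sorted[1] = beetlelollipop$
  sorted[2] = eetlelollipop$b
  sorted[3] = elollipop$beetl
  sorted[4] = etlelollipop$be
  sorted[5] = ipop$beetleloll
  sorted[6] = lelollipop$beet
  sorted[7] = lipop$beetlelol
  sorted[8] = llipop$beetlelo
  sorted[9] = lollipop$beetle
  sorted[10] = ollipop$beetlel
  sorted[11] = op$beetlelollip
  sorted[12] = p$beetlelollipo
  sorted[13] = pop$beetlelolli
  sorted[14] = tlelollipop$bee
sorted[6] = lelollipop$beet

Answer: lelollipop$beet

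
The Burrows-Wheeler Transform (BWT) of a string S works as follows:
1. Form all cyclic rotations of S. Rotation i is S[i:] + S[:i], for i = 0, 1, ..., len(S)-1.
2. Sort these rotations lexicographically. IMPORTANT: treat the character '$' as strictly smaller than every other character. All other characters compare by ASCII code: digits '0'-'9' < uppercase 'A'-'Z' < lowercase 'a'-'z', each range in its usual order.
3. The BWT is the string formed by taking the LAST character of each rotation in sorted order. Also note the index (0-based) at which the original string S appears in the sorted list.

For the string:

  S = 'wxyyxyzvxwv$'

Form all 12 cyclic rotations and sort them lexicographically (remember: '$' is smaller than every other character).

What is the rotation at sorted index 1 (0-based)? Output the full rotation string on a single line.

All 12 rotations (rotation i = S[i:]+S[:i]):
  rot[0] = wxyyxyzvxwv$
  rot[1] = xyyxyzvxwv$w
  rot[2] = yyxyzvxwv$wx
  rot[3] = yxyzvxwv$wxy
  rot[4] = xyzvxwv$wxyy
  rot[5] = yzvxwv$wxyyx
  rot[6] = zvxwv$wxyyxy
  rot[7] = vxwv$wxyyxyz
  rot[8] = xwv$wxyyxyzv
  rot[9] = wv$wxyyxyzvx
  rot[10] = v$wxyyxyzvxw
  rot[11] = $wxyyxyzvxwv
Sorted (with $ < everything):
  sorted[0] = $wxyyxyzvxwv
  sorted[1] = v$wxyyxyzvxw
  sorted[2] = vxwv$wxyyxyz
  sorted[3] = wv$wxyyxyzvx
  sorted[4] = wxyyxyzvxwv$
  sorted[5] = xwv$wxyyxyzv
  sorted[6] = xyyxyzvxwv$w
  sorted[7] = xyzvxwv$wxyy
  sorted[8] = yxyzvxwv$wxy
  sorted[9] = yyxyzvxwv$wx
  sorted[10] = yzvxwv$wxyyx
  sorted[11] = zvxwv$wxyyxy
sorted[1] = v$wxyyxyzvxw

Answer: v$wxyyxyzvxw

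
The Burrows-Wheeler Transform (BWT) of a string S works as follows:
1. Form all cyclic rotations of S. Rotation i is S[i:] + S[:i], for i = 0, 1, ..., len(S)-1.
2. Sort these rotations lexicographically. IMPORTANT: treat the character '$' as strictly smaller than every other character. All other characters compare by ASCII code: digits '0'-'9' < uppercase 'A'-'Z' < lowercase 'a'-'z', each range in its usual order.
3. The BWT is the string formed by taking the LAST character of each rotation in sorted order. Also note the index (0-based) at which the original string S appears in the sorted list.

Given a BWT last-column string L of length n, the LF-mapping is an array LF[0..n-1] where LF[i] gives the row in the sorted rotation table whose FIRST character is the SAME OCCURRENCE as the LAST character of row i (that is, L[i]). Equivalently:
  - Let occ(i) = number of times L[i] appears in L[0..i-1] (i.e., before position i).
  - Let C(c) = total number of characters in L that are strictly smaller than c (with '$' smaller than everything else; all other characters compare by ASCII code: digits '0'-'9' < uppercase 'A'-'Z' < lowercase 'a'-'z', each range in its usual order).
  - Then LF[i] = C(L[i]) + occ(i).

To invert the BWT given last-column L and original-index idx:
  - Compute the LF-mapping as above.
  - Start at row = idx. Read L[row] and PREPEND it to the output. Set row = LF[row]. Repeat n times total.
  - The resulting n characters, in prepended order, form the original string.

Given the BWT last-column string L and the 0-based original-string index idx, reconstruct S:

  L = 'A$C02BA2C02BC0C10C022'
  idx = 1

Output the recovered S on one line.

Answer: 00A1B2CC220C022CB0CA$

Derivation:
LF mapping: 12 0 16 1 7 14 13 8 17 2 9 15 18 3 19 6 4 20 5 10 11
Walk LF starting at row 1, prepending L[row]:
  step 1: row=1, L[1]='$', prepend. Next row=LF[1]=0
  step 2: row=0, L[0]='A', prepend. Next row=LF[0]=12
  step 3: row=12, L[12]='C', prepend. Next row=LF[12]=18
  step 4: row=18, L[18]='0', prepend. Next row=LF[18]=5
  step 5: row=5, L[5]='B', prepend. Next row=LF[5]=14
  step 6: row=14, L[14]='C', prepend. Next row=LF[14]=19
  step 7: row=19, L[19]='2', prepend. Next row=LF[19]=10
  step 8: row=10, L[10]='2', prepend. Next row=LF[10]=9
  step 9: row=9, L[9]='0', prepend. Next row=LF[9]=2
  step 10: row=2, L[2]='C', prepend. Next row=LF[2]=16
  step 11: row=16, L[16]='0', prepend. Next row=LF[16]=4
  step 12: row=4, L[4]='2', prepend. Next row=LF[4]=7
  step 13: row=7, L[7]='2', prepend. Next row=LF[7]=8
  step 14: row=8, L[8]='C', prepend. Next row=LF[8]=17
  step 15: row=17, L[17]='C', prepend. Next row=LF[17]=20
  step 16: row=20, L[20]='2', prepend. Next row=LF[20]=11
  step 17: row=11, L[11]='B', prepend. Next row=LF[11]=15
  step 18: row=15, L[15]='1', prepend. Next row=LF[15]=6
  step 19: row=6, L[6]='A', prepend. Next row=LF[6]=13
  step 20: row=13, L[13]='0', prepend. Next row=LF[13]=3
  step 21: row=3, L[3]='0', prepend. Next row=LF[3]=1
Reversed output: 00A1B2CC220C022CB0CA$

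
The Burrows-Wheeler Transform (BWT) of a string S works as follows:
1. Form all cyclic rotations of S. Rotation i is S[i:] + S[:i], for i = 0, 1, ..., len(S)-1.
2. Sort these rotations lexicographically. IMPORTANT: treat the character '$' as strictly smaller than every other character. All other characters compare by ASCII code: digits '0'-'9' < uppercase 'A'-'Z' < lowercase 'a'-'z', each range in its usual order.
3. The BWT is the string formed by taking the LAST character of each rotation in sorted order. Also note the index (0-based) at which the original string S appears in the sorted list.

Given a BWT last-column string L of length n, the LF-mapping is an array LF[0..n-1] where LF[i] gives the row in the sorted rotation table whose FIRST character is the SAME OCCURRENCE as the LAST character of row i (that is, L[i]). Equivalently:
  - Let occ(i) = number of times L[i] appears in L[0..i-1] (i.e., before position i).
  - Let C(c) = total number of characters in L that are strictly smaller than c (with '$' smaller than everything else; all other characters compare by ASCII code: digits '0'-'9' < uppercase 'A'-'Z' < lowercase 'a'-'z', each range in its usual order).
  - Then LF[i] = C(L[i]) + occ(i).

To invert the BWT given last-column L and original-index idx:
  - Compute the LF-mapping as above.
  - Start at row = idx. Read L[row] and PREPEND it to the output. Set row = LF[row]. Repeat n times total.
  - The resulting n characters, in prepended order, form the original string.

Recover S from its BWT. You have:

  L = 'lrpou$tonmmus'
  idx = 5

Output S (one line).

Answer: omtopmsuunrl$

Derivation:
LF mapping: 1 8 7 5 11 0 10 6 4 2 3 12 9
Walk LF starting at row 5, prepending L[row]:
  step 1: row=5, L[5]='$', prepend. Next row=LF[5]=0
  step 2: row=0, L[0]='l', prepend. Next row=LF[0]=1
  step 3: row=1, L[1]='r', prepend. Next row=LF[1]=8
  step 4: row=8, L[8]='n', prepend. Next row=LF[8]=4
  step 5: row=4, L[4]='u', prepend. Next row=LF[4]=11
  step 6: row=11, L[11]='u', prepend. Next row=LF[11]=12
  step 7: row=12, L[12]='s', prepend. Next row=LF[12]=9
  step 8: row=9, L[9]='m', prepend. Next row=LF[9]=2
  step 9: row=2, L[2]='p', prepend. Next row=LF[2]=7
  step 10: row=7, L[7]='o', prepend. Next row=LF[7]=6
  step 11: row=6, L[6]='t', prepend. Next row=LF[6]=10
  step 12: row=10, L[10]='m', prepend. Next row=LF[10]=3
  step 13: row=3, L[3]='o', prepend. Next row=LF[3]=5
Reversed output: omtopmsuunrl$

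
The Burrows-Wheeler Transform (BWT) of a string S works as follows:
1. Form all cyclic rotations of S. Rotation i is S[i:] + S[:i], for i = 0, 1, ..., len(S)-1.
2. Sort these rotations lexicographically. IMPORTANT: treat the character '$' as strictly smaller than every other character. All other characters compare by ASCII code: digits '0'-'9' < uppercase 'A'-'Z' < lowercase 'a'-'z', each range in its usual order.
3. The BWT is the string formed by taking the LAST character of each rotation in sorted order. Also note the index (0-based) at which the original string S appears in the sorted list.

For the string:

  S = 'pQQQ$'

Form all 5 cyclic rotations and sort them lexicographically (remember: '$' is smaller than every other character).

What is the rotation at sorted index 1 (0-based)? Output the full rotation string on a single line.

All 5 rotations (rotation i = S[i:]+S[:i]):
  rot[0] = pQQQ$
  rot[1] = QQQ$p
  rot[2] = QQ$pQ
  rot[3] = Q$pQQ
  rot[4] = $pQQQ
Sorted (with $ < everything):
  sorted[0] = $pQQQ
  sorted[1] = Q$pQQ
  sorted[2] = QQ$pQ
  sorted[3] = QQQ$p
  sorted[4] = pQQQ$
sorted[1] = Q$pQQ

Answer: Q$pQQ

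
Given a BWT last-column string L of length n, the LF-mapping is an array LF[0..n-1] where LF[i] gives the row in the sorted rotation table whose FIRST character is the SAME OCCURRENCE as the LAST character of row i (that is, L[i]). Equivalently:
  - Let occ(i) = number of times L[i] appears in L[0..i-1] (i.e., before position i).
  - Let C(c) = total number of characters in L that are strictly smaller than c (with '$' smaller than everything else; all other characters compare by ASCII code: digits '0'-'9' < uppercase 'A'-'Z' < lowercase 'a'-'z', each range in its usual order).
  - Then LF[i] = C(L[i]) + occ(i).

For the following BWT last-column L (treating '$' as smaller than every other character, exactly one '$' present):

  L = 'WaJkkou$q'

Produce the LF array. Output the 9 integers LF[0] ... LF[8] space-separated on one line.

Answer: 2 3 1 4 5 6 8 0 7

Derivation:
Char counts: '$':1, 'J':1, 'W':1, 'a':1, 'k':2, 'o':1, 'q':1, 'u':1
C (first-col start): C('$')=0, C('J')=1, C('W')=2, C('a')=3, C('k')=4, C('o')=6, C('q')=7, C('u')=8
L[0]='W': occ=0, LF[0]=C('W')+0=2+0=2
L[1]='a': occ=0, LF[1]=C('a')+0=3+0=3
L[2]='J': occ=0, LF[2]=C('J')+0=1+0=1
L[3]='k': occ=0, LF[3]=C('k')+0=4+0=4
L[4]='k': occ=1, LF[4]=C('k')+1=4+1=5
L[5]='o': occ=0, LF[5]=C('o')+0=6+0=6
L[6]='u': occ=0, LF[6]=C('u')+0=8+0=8
L[7]='$': occ=0, LF[7]=C('$')+0=0+0=0
L[8]='q': occ=0, LF[8]=C('q')+0=7+0=7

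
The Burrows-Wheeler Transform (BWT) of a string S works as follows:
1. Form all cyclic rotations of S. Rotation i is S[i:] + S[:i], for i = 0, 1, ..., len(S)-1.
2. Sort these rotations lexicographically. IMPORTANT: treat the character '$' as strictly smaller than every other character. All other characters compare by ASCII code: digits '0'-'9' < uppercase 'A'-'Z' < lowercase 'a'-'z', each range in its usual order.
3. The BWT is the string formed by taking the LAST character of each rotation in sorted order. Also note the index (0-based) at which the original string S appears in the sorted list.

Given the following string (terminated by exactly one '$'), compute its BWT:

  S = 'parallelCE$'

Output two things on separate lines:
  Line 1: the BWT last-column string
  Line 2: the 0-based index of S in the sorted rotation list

All 11 rotations (rotation i = S[i:]+S[:i]):
  rot[0] = parallelCE$
  rot[1] = arallelCE$p
  rot[2] = rallelCE$pa
  rot[3] = allelCE$par
  rot[4] = llelCE$para
  rot[5] = lelCE$paral
  rot[6] = elCE$parall
  rot[7] = lCE$paralle
  rot[8] = CE$parallel
  rot[9] = E$parallelC
  rot[10] = $parallelCE
Sorted (with $ < everything):
  sorted[0] = $parallelCE  (last char: 'E')
  sorted[1] = CE$parallel  (last char: 'l')
  sorted[2] = E$parallelC  (last char: 'C')
  sorted[3] = allelCE$par  (last char: 'r')
  sorted[4] = arallelCE$p  (last char: 'p')
  sorted[5] = elCE$parall  (last char: 'l')
  sorted[6] = lCE$paralle  (last char: 'e')
  sorted[7] = lelCE$paral  (last char: 'l')
  sorted[8] = llelCE$para  (last char: 'a')
  sorted[9] = parallelCE$  (last char: '$')
  sorted[10] = rallelCE$pa  (last char: 'a')
Last column: ElCrplela$a
Original string S is at sorted index 9

Answer: ElCrplela$a
9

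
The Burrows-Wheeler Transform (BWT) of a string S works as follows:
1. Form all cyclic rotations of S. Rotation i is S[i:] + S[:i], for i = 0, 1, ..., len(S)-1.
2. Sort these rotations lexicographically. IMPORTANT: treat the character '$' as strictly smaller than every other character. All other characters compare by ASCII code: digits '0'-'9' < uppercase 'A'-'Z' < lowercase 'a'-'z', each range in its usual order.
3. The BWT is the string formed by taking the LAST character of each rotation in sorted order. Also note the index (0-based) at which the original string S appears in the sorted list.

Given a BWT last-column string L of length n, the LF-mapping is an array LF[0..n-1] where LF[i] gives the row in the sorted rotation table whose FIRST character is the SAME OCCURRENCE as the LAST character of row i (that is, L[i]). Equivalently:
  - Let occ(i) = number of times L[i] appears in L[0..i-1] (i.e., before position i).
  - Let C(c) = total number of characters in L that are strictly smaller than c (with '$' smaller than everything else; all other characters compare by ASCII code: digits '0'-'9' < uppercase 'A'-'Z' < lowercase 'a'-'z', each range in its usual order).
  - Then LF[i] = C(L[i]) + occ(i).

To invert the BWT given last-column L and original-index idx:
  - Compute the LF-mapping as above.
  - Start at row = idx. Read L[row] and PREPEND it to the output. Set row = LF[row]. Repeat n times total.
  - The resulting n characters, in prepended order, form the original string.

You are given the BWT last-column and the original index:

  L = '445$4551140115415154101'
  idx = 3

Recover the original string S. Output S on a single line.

LF mapping: 11 12 17 0 13 18 19 3 4 14 1 5 6 20 15 7 21 8 22 16 9 2 10
Walk LF starting at row 3, prepending L[row]:
  step 1: row=3, L[3]='$', prepend. Next row=LF[3]=0
  step 2: row=0, L[0]='4', prepend. Next row=LF[0]=11
  step 3: row=11, L[11]='1', prepend. Next row=LF[11]=5
  step 4: row=5, L[5]='5', prepend. Next row=LF[5]=18
  step 5: row=18, L[18]='5', prepend. Next row=LF[18]=22
  step 6: row=22, L[22]='1', prepend. Next row=LF[22]=10
  step 7: row=10, L[10]='0', prepend. Next row=LF[10]=1
  step 8: row=1, L[1]='4', prepend. Next row=LF[1]=12
  step 9: row=12, L[12]='1', prepend. Next row=LF[12]=6
  step 10: row=6, L[6]='5', prepend. Next row=LF[6]=19
  step 11: row=19, L[19]='4', prepend. Next row=LF[19]=16
  step 12: row=16, L[16]='5', prepend. Next row=LF[16]=21
  step 13: row=21, L[21]='0', prepend. Next row=LF[21]=2
  step 14: row=2, L[2]='5', prepend. Next row=LF[2]=17
  step 15: row=17, L[17]='1', prepend. Next row=LF[17]=8
  step 16: row=8, L[8]='1', prepend. Next row=LF[8]=4
  step 17: row=4, L[4]='4', prepend. Next row=LF[4]=13
  step 18: row=13, L[13]='5', prepend. Next row=LF[13]=20
  step 19: row=20, L[20]='1', prepend. Next row=LF[20]=9
  step 20: row=9, L[9]='4', prepend. Next row=LF[9]=14
  step 21: row=14, L[14]='4', prepend. Next row=LF[14]=15
  step 22: row=15, L[15]='1', prepend. Next row=LF[15]=7
  step 23: row=7, L[7]='1', prepend. Next row=LF[7]=3
Reversed output: 1144154115054514015514$

Answer: 1144154115054514015514$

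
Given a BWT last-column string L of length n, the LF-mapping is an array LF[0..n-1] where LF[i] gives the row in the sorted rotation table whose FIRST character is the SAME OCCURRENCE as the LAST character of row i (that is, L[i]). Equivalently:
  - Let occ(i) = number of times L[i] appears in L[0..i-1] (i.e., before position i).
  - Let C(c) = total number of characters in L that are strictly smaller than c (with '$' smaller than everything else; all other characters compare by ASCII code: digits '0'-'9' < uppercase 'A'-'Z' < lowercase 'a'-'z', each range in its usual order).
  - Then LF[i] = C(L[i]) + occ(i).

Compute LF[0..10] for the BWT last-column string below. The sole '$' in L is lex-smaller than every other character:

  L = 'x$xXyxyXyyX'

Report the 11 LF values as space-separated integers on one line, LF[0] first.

Char counts: '$':1, 'X':3, 'x':3, 'y':4
C (first-col start): C('$')=0, C('X')=1, C('x')=4, C('y')=7
L[0]='x': occ=0, LF[0]=C('x')+0=4+0=4
L[1]='$': occ=0, LF[1]=C('$')+0=0+0=0
L[2]='x': occ=1, LF[2]=C('x')+1=4+1=5
L[3]='X': occ=0, LF[3]=C('X')+0=1+0=1
L[4]='y': occ=0, LF[4]=C('y')+0=7+0=7
L[5]='x': occ=2, LF[5]=C('x')+2=4+2=6
L[6]='y': occ=1, LF[6]=C('y')+1=7+1=8
L[7]='X': occ=1, LF[7]=C('X')+1=1+1=2
L[8]='y': occ=2, LF[8]=C('y')+2=7+2=9
L[9]='y': occ=3, LF[9]=C('y')+3=7+3=10
L[10]='X': occ=2, LF[10]=C('X')+2=1+2=3

Answer: 4 0 5 1 7 6 8 2 9 10 3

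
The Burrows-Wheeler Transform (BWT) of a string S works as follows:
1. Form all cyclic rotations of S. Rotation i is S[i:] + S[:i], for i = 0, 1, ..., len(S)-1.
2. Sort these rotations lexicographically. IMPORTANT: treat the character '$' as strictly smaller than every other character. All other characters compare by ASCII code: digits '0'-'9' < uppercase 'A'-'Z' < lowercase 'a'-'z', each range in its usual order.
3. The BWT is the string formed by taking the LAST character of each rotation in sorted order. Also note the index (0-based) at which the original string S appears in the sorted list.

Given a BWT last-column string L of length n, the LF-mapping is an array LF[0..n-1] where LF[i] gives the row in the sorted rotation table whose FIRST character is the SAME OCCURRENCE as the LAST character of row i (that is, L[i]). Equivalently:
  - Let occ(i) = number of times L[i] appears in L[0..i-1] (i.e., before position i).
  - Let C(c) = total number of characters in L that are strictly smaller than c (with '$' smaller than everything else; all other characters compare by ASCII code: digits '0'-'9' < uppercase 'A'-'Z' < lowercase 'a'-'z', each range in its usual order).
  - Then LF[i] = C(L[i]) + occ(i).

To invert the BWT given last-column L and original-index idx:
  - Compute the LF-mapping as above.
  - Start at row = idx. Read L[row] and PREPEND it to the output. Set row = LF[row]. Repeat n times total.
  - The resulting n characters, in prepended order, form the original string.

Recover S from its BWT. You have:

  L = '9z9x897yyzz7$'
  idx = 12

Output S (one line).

LF mapping: 4 10 5 7 3 6 1 8 9 11 12 2 0
Walk LF starting at row 12, prepending L[row]:
  step 1: row=12, L[12]='$', prepend. Next row=LF[12]=0
  step 2: row=0, L[0]='9', prepend. Next row=LF[0]=4
  step 3: row=4, L[4]='8', prepend. Next row=LF[4]=3
  step 4: row=3, L[3]='x', prepend. Next row=LF[3]=7
  step 5: row=7, L[7]='y', prepend. Next row=LF[7]=8
  step 6: row=8, L[8]='y', prepend. Next row=LF[8]=9
  step 7: row=9, L[9]='z', prepend. Next row=LF[9]=11
  step 8: row=11, L[11]='7', prepend. Next row=LF[11]=2
  step 9: row=2, L[2]='9', prepend. Next row=LF[2]=5
  step 10: row=5, L[5]='9', prepend. Next row=LF[5]=6
  step 11: row=6, L[6]='7', prepend. Next row=LF[6]=1
  step 12: row=1, L[1]='z', prepend. Next row=LF[1]=10
  step 13: row=10, L[10]='z', prepend. Next row=LF[10]=12
Reversed output: zz7997zyyx89$

Answer: zz7997zyyx89$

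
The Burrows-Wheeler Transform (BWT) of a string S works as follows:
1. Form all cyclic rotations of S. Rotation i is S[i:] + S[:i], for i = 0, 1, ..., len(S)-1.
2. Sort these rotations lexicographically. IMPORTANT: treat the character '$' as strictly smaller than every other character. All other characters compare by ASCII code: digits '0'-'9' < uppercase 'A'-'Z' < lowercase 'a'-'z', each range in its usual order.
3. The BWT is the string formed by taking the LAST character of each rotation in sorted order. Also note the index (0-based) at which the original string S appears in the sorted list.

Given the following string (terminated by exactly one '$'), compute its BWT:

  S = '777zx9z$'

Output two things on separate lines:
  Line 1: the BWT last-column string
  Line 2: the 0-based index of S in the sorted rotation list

Answer: z$77xz97
1

Derivation:
All 8 rotations (rotation i = S[i:]+S[:i]):
  rot[0] = 777zx9z$
  rot[1] = 77zx9z$7
  rot[2] = 7zx9z$77
  rot[3] = zx9z$777
  rot[4] = x9z$777z
  rot[5] = 9z$777zx
  rot[6] = z$777zx9
  rot[7] = $777zx9z
Sorted (with $ < everything):
  sorted[0] = $777zx9z  (last char: 'z')
  sorted[1] = 777zx9z$  (last char: '$')
  sorted[2] = 77zx9z$7  (last char: '7')
  sorted[3] = 7zx9z$77  (last char: '7')
  sorted[4] = 9z$777zx  (last char: 'x')
  sorted[5] = x9z$777z  (last char: 'z')
  sorted[6] = z$777zx9  (last char: '9')
  sorted[7] = zx9z$777  (last char: '7')
Last column: z$77xz97
Original string S is at sorted index 1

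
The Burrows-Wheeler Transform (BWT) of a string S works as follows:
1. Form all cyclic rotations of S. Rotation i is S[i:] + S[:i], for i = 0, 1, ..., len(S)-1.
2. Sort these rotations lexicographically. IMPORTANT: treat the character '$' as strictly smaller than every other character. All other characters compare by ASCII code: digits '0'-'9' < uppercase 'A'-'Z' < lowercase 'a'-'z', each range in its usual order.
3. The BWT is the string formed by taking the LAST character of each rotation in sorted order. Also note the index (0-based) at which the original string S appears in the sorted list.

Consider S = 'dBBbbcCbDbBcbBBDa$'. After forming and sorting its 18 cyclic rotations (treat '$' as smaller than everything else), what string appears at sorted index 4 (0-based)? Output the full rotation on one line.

All 18 rotations (rotation i = S[i:]+S[:i]):
  rot[0] = dBBbbcCbDbBcbBBDa$
  rot[1] = BBbbcCbDbBcbBBDa$d
  rot[2] = BbbcCbDbBcbBBDa$dB
  rot[3] = bbcCbDbBcbBBDa$dBB
  rot[4] = bcCbDbBcbBBDa$dBBb
  rot[5] = cCbDbBcbBBDa$dBBbb
  rot[6] = CbDbBcbBBDa$dBBbbc
  rot[7] = bDbBcbBBDa$dBBbbcC
  rot[8] = DbBcbBBDa$dBBbbcCb
  rot[9] = bBcbBBDa$dBBbbcCbD
  rot[10] = BcbBBDa$dBBbbcCbDb
  rot[11] = cbBBDa$dBBbbcCbDbB
  rot[12] = bBBDa$dBBbbcCbDbBc
  rot[13] = BBDa$dBBbbcCbDbBcb
  rot[14] = BDa$dBBbbcCbDbBcbB
  rot[15] = Da$dBBbbcCbDbBcbBB
  rot[16] = a$dBBbbcCbDbBcbBBD
  rot[17] = $dBBbbcCbDbBcbBBDa
Sorted (with $ < everything):
  sorted[0] = $dBBbbcCbDbBcbBBDa
  sorted[1] = BBDa$dBBbbcCbDbBcb
  sorted[2] = BBbbcCbDbBcbBBDa$d
  sorted[3] = BDa$dBBbbcCbDbBcbB
  sorted[4] = BbbcCbDbBcbBBDa$dB
  sorted[5] = BcbBBDa$dBBbbcCbDb
  sorted[6] = CbDbBcbBBDa$dBBbbc
  sorted[7] = Da$dBBbbcCbDbBcbBB
  sorted[8] = DbBcbBBDa$dBBbbcCb
  sorted[9] = a$dBBbbcCbDbBcbBBD
  sorted[10] = bBBDa$dBBbbcCbDbBc
  sorted[11] = bBcbBBDa$dBBbbcCbD
  sorted[12] = bDbBcbBBDa$dBBbbcC
  sorted[13] = bbcCbDbBcbBBDa$dBB
  sorted[14] = bcCbDbBcbBBDa$dBBb
  sorted[15] = cCbDbBcbBBDa$dBBbb
  sorted[16] = cbBBDa$dBBbbcCbDbB
  sorted[17] = dBBbbcCbDbBcbBBDa$
sorted[4] = BbbcCbDbBcbBBDa$dB

Answer: BbbcCbDbBcbBBDa$dB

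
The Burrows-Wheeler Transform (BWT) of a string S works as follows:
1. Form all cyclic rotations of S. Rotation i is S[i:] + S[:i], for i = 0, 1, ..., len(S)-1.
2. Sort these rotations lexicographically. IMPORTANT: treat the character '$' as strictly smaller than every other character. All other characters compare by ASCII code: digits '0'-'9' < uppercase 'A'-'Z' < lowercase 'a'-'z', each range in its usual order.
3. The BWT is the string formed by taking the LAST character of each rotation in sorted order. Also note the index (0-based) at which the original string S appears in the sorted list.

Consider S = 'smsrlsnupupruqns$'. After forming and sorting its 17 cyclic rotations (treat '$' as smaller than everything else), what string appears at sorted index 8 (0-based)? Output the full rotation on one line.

Answer: rlsnupupruqns$sms

Derivation:
All 17 rotations (rotation i = S[i:]+S[:i]):
  rot[0] = smsrlsnupupruqns$
  rot[1] = msrlsnupupruqns$s
  rot[2] = srlsnupupruqns$sm
  rot[3] = rlsnupupruqns$sms
  rot[4] = lsnupupruqns$smsr
  rot[5] = snupupruqns$smsrl
  rot[6] = nupupruqns$smsrls
  rot[7] = upupruqns$smsrlsn
  rot[8] = pupruqns$smsrlsnu
  rot[9] = upruqns$smsrlsnup
  rot[10] = pruqns$smsrlsnupu
  rot[11] = ruqns$smsrlsnupup
  rot[12] = uqns$smsrlsnupupr
  rot[13] = qns$smsrlsnupupru
  rot[14] = ns$smsrlsnupupruq
  rot[15] = s$smsrlsnupupruqn
  rot[16] = $smsrlsnupupruqns
Sorted (with $ < everything):
  sorted[0] = $smsrlsnupupruqns
  sorted[1] = lsnupupruqns$smsr
  sorted[2] = msrlsnupupruqns$s
  sorted[3] = ns$smsrlsnupupruq
  sorted[4] = nupupruqns$smsrls
  sorted[5] = pruqns$smsrlsnupu
  sorted[6] = pupruqns$smsrlsnu
  sorted[7] = qns$smsrlsnupupru
  sorted[8] = rlsnupupruqns$sms
  sorted[9] = ruqns$smsrlsnupup
  sorted[10] = s$smsrlsnupupruqn
  sorted[11] = smsrlsnupupruqns$
  sorted[12] = snupupruqns$smsrl
  sorted[13] = srlsnupupruqns$sm
  sorted[14] = upruqns$smsrlsnup
  sorted[15] = upupruqns$smsrlsn
  sorted[16] = uqns$smsrlsnupupr
sorted[8] = rlsnupupruqns$sms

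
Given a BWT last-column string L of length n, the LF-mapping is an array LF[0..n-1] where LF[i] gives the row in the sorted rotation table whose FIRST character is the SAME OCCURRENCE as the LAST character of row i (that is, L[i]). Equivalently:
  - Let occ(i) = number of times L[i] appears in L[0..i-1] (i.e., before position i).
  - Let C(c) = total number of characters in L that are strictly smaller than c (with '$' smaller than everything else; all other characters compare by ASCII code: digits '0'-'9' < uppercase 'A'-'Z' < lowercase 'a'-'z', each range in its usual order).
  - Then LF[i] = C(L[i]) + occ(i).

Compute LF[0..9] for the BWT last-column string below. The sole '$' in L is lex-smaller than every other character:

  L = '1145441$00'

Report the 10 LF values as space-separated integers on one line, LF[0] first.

Answer: 3 4 6 9 7 8 5 0 1 2

Derivation:
Char counts: '$':1, '0':2, '1':3, '4':3, '5':1
C (first-col start): C('$')=0, C('0')=1, C('1')=3, C('4')=6, C('5')=9
L[0]='1': occ=0, LF[0]=C('1')+0=3+0=3
L[1]='1': occ=1, LF[1]=C('1')+1=3+1=4
L[2]='4': occ=0, LF[2]=C('4')+0=6+0=6
L[3]='5': occ=0, LF[3]=C('5')+0=9+0=9
L[4]='4': occ=1, LF[4]=C('4')+1=6+1=7
L[5]='4': occ=2, LF[5]=C('4')+2=6+2=8
L[6]='1': occ=2, LF[6]=C('1')+2=3+2=5
L[7]='$': occ=0, LF[7]=C('$')+0=0+0=0
L[8]='0': occ=0, LF[8]=C('0')+0=1+0=1
L[9]='0': occ=1, LF[9]=C('0')+1=1+1=2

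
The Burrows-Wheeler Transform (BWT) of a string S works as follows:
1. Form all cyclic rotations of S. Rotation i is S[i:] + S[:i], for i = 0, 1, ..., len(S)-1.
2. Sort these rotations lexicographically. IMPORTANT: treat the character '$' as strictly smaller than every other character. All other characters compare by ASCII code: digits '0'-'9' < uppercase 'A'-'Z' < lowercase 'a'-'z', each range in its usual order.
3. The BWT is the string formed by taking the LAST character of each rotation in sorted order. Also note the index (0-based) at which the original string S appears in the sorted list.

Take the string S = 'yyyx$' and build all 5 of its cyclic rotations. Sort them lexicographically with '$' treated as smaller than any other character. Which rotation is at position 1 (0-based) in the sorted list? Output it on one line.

Answer: x$yyy

Derivation:
All 5 rotations (rotation i = S[i:]+S[:i]):
  rot[0] = yyyx$
  rot[1] = yyx$y
  rot[2] = yx$yy
  rot[3] = x$yyy
  rot[4] = $yyyx
Sorted (with $ < everything):
  sorted[0] = $yyyx
  sorted[1] = x$yyy
  sorted[2] = yx$yy
  sorted[3] = yyx$y
  sorted[4] = yyyx$
sorted[1] = x$yyy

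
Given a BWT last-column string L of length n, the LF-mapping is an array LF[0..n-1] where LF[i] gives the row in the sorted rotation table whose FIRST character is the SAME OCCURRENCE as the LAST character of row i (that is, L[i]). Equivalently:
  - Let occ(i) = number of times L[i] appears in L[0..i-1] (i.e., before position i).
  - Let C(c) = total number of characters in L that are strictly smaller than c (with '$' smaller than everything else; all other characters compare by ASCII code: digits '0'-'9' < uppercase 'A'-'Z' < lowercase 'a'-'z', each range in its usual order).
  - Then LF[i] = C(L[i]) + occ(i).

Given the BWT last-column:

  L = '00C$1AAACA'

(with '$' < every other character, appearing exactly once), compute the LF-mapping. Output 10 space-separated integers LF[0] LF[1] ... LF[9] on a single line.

Answer: 1 2 8 0 3 4 5 6 9 7

Derivation:
Char counts: '$':1, '0':2, '1':1, 'A':4, 'C':2
C (first-col start): C('$')=0, C('0')=1, C('1')=3, C('A')=4, C('C')=8
L[0]='0': occ=0, LF[0]=C('0')+0=1+0=1
L[1]='0': occ=1, LF[1]=C('0')+1=1+1=2
L[2]='C': occ=0, LF[2]=C('C')+0=8+0=8
L[3]='$': occ=0, LF[3]=C('$')+0=0+0=0
L[4]='1': occ=0, LF[4]=C('1')+0=3+0=3
L[5]='A': occ=0, LF[5]=C('A')+0=4+0=4
L[6]='A': occ=1, LF[6]=C('A')+1=4+1=5
L[7]='A': occ=2, LF[7]=C('A')+2=4+2=6
L[8]='C': occ=1, LF[8]=C('C')+1=8+1=9
L[9]='A': occ=3, LF[9]=C('A')+3=4+3=7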